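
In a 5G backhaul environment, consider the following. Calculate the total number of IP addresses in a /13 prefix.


Given: CIDR prefix /13
Host bits = 32 - 13 = 19
Total addresses = 2^19 = 524288

524288


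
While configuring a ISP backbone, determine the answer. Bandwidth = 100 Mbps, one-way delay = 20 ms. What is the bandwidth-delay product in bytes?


Given: bandwidth = 100 Mbps, delay = 20 ms
BDP in bits = 100 * 10^6 * 20 / 1000
BDP in bits = 2000000
BDP in bytes = 2000000 / 8 = 250000

250000


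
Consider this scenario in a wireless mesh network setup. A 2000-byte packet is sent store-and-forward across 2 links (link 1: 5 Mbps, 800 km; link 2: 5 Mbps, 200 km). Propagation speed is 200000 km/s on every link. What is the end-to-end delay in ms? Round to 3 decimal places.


Packet = 2000 bytes = 16000 bits. Store-and-forward: sum (t_trans + t_prop) per link.
Link 1: t_trans = 16000/(5*10^6) s = 3.2000 ms; t_prop = 800/200000 s = 4.0000 ms; subtotal = 7.2000 ms
Link 2: t_trans = 16000/(5*10^6) s = 3.2000 ms; t_prop = 200/200000 s = 1.0000 ms; subtotal = 4.2000 ms
End-to-end = 7.2000 + 4.2000 = 11.4000 ms -> 11.400 ms (3 dp)

11.400


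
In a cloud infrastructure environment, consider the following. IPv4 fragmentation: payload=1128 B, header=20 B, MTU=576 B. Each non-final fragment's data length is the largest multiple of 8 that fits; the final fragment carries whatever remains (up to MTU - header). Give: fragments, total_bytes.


Max data per non-final fragment = floor((MTU - header)/8)*8 = floor((576 - 20)/8)*8 = floor(556/8)*8 = 552 B
Final fragment needs no 8-byte alignment: it can carry up to MTU - header = 556 B
Non-final fragments needed = ceil((payload - 556) / 552) = ceil(572/552) = ceil(1.0362) = 2
Number of fragments = 2 + 1 = 3
Fragment sizes (data): 2 * 552 B + 24 B (last, 24 <= 556 OK)
Total bytes sent = payload + n_frags * header = 1128 + 3*20 = 1128 + 60 = 1188 B

3, 1188


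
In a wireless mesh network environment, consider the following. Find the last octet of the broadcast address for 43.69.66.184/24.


Given: IP = 43.69.66.184, prefix = /24
Host bits = 32 - 24 = 8
Network last octet = 184 AND mask = 0
Host part size = 2^8 - 1 = 255
Broadcast last octet = 0 OR 255 = 255

255


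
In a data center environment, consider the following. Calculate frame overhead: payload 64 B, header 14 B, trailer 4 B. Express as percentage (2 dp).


Given: payload = 64 B, header = 14 B, trailer = 4 B
Overhead bytes = header + trailer = 14 + 4 = 18
Total frame = payload + overhead = 64 + 18 = 82
Overhead % = 18 / 82 * 100 = 21.9512% -> 21.95% (2 dp)

21.95


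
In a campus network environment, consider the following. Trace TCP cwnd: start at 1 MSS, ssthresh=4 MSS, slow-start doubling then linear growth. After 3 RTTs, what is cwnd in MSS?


RTT 0: cwnd = 1 MSS (initial)
RTT 1: cwnd = 2 MSS (slow start, doubled)
RTT 2: cwnd = 4 MSS (slow start, doubled)
RTT 3: cwnd = 5 MSS (congestion avoidance, +1)

5


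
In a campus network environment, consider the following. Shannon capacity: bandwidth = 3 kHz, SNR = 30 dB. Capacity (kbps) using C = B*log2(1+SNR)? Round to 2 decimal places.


Given: B = 3 kHz, SNR = 30 dB
SNR linear = 10^(30/10) = 1000
1 + SNR = 1001
log2(1001) = 9.9672262588
C = 3 * 1000 * 9.9672262588 = 29901.6788 bps
C = 29.901679 kbps -> 29.90 kbps (2 dp)

29.90


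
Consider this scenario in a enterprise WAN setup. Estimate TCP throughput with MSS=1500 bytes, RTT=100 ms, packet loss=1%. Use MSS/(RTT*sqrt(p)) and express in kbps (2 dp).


Given: MSS = 1500 bytes, RTT = 100 ms, loss = 1%
RTT in seconds = 100 / 1000 = 0.1
Loss rate = 1% = 0.01
sqrt(loss) = sqrt(0.01) = 0.1
Throughput (bytes/s) = 1500 / (0.1 * 0.1) = 150000.0000
Throughput (kbps) = 150000.0000 * 8 / 1000 = 1200.000000 -> 1200.00 kbps (2 dp)

1200.00


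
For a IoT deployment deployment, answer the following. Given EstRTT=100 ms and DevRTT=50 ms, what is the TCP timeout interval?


Given: EstRTT = 100 ms, DevRTT = 50 ms
Timeout = EstRTT + 4 * DevRTT
4 * DevRTT = 4 * 50 = 200
Timeout = 100 + 200 = 300 ms

300


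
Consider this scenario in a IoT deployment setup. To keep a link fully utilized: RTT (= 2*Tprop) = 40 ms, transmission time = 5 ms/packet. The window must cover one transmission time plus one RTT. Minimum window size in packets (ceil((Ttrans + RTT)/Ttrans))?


Given: Ttrans = 5 ms, RTT = 40 ms (= 2 * Tprop, Tprop = 20 ms)
Time until first ACK returns = Ttrans + RTT = 5 + 40 = 45 ms
Need W * Ttrans >= Ttrans + RTT  ->  W >= (Ttrans + RTT) / Ttrans
(Ttrans + RTT) / Ttrans = 45 / 5 = 9
W_min = ceil(9) = 9

9


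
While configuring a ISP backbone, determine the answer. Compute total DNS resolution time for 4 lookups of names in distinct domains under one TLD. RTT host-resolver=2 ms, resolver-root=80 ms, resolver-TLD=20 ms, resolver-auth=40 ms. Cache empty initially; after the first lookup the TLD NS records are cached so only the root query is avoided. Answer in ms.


Lookup 1 (cold cache): local + root + TLD + auth = 2 + 80 + 20 + 40 = 142 ms
Lookups 2..4 (TLD NS cached -> skip root; new domain -> still ask TLD and auth): local + TLD + auth = 2 + 20 + 40 = 62 ms each
Remaining 3 lookups: 3 * 62 = 186 ms
Total = 142 + 186 = 328 ms

328


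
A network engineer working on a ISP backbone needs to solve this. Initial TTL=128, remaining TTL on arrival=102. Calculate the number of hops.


Given: initial TTL = 128, received TTL = 102
Hops = initial TTL - received TTL
Hops = 128 - 102 = 26

26


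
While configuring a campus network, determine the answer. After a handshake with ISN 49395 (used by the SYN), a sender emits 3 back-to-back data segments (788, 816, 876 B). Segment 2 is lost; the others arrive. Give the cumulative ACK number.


SYN uses sequence number 49395; first data byte = ISN + 1 = 49396.
Segment 1: SEQ = 49396, len = 788 B, covers [49396, 50183]
Segment 2: SEQ = 50184, len = 816 B, covers [50184, 50999] [LOST]
Segment 3: SEQ = 51000, len = 876 B, covers [51000, 51875]
In-order data received: bytes [49396, 50183] (segments 1..1).
Segment 2 missing -> gap begins at byte 50184; later segments buffered out of order.
Cumulative ACK = next expected in-order byte = 49396 + 788 = 50184

50184


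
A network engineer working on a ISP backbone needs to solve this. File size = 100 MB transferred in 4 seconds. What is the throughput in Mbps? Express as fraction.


Given: file = 100 MB, time = 4 s
File in Mb = 100 * 8 = 800 Mb
Throughput = 800 / 4 Mbps
Throughput = 200 Mbps

200


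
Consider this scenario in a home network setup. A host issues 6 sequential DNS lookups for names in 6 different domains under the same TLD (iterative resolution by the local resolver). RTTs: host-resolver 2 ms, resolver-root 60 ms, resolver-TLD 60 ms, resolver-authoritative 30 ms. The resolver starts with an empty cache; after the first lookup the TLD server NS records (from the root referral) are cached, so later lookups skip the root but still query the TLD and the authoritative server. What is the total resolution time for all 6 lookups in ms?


Lookup 1 (cold cache): local + root + TLD + auth = 2 + 60 + 60 + 30 = 152 ms
Lookups 2..6 (TLD NS cached -> skip root; new domain -> still ask TLD and auth): local + TLD + auth = 2 + 60 + 30 = 92 ms each
Remaining 5 lookups: 5 * 92 = 460 ms
Total = 152 + 460 = 612 ms

612


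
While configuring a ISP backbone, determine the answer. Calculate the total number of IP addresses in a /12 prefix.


Given: CIDR prefix /12
Host bits = 32 - 12 = 20
Total addresses = 2^20 = 1048576

1048576


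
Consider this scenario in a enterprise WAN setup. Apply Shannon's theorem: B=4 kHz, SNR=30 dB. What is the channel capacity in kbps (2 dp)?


Given: B = 4 kHz, SNR = 30 dB
SNR linear = 10^(30/10) = 1000
1 + SNR = 1001
log2(1001) = 9.9672262588
C = 4 * 1000 * 9.9672262588 = 39868.9050 bps
C = 39.868905 kbps -> 39.87 kbps (2 dp)

39.87


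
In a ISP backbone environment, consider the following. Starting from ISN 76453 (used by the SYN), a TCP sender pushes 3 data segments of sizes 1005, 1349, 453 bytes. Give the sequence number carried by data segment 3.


The SYN occupies sequence number ISN = 76453, so the first data byte is ISN + 1 = 76454.
SEQ of data segment i = (ISN + 1) + sum of payload sizes of segments 1..i-1.
Segment 1: SEQ = 76454, payload = 1005 bytes
Segment 2: SEQ = 77459, payload = 1349 bytes
Segment 3: SEQ = 78808, payload = 453 bytes
SEQ of segment 3 = 76454 + 1005 + 1349 = 78808

78808


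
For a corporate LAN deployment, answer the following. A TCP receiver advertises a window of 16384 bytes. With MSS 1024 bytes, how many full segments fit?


Given: RWND = 16384 bytes, MSS = 1024 bytes
Full segments = floor(RWND / MSS)
Full segments = floor(16384 / 1024)
Full segments = floor(16.0) = 16

16


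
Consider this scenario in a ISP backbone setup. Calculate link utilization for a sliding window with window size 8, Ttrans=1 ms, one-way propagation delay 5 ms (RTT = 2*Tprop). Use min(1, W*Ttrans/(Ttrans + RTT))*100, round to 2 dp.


Given: W = 8, Ttrans = 1 ms, RTT = 10 ms (= 2 * Tprop, Tprop = 5 ms)
Cycle time = Ttrans + RTT = 1 + 10 = 11 ms (first packet sent until its ACK returns)
W * Ttrans = 8 * 1 = 8 ms of sending per cycle
W * Ttrans / (Ttrans + RTT) = 8 / 11 = 0.727273
U = min(1, 0.727273) = 0.727273
U% = 72.73%

72.73


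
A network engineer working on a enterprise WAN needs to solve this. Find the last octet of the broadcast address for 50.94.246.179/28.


Given: IP = 50.94.246.179, prefix = /28
Host bits = 32 - 28 = 4
Network last octet = 179 AND mask = 176
Host part size = 2^4 - 1 = 15
Broadcast last octet = 176 OR 15 = 191

191


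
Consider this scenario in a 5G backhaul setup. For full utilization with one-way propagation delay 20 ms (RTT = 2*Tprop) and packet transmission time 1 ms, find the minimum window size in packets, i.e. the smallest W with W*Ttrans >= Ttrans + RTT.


Given: Ttrans = 1 ms, RTT = 40 ms (= 2 * Tprop, Tprop = 20 ms)
Time until first ACK returns = Ttrans + RTT = 1 + 40 = 41 ms
Need W * Ttrans >= Ttrans + RTT  ->  W >= (Ttrans + RTT) / Ttrans
(Ttrans + RTT) / Ttrans = 41 / 1 = 41
W_min = ceil(41) = 41

41


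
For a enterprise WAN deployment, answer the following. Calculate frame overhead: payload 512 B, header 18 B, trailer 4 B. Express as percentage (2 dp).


Given: payload = 512 B, header = 18 B, trailer = 4 B
Overhead bytes = header + trailer = 18 + 4 = 22
Total frame = payload + overhead = 512 + 22 = 534
Overhead % = 22 / 534 * 100 = 4.1199% -> 4.12% (2 dp)

4.12


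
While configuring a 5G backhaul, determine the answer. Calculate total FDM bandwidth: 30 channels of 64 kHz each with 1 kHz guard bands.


Given: 30 channels, 64 kHz each, guard = 1 kHz
Channel bandwidth = 30 * 64 = 1920 kHz
Guard bands = 29 gaps * 1 kHz = 29 kHz
Total = 1920 + 29 = 1949 kHz

1949


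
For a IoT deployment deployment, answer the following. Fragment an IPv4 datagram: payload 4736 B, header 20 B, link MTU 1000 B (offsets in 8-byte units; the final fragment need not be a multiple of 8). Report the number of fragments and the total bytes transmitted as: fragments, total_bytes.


Max data per non-final fragment = floor((MTU - header)/8)*8 = floor((1000 - 20)/8)*8 = floor(980/8)*8 = 976 B
Final fragment needs no 8-byte alignment: it can carry up to MTU - header = 980 B
Non-final fragments needed = ceil((payload - 980) / 976) = ceil(3756/976) = ceil(3.8484) = 4
Number of fragments = 4 + 1 = 5
Fragment sizes (data): 4 * 976 B + 832 B (last, 832 <= 980 OK)
Total bytes sent = payload + n_frags * header = 4736 + 5*20 = 4736 + 100 = 4836 B

5, 4836


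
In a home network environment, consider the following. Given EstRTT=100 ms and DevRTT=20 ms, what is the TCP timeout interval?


Given: EstRTT = 100 ms, DevRTT = 20 ms
Timeout = EstRTT + 4 * DevRTT
4 * DevRTT = 4 * 20 = 80
Timeout = 100 + 80 = 180 ms

180


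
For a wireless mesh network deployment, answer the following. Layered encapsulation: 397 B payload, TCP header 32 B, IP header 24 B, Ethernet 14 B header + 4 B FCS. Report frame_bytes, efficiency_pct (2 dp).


TCP segment = 397 + 32 = 429 B
IP packet = 429 + 24 = 453 B
Ethernet frame = 453 + 14 + 4 = 471 B
Efficiency = app / frame = 397 / 471 = 0.842887 = 84.2887% -> 84.29% (2 dp)

471, 84.29


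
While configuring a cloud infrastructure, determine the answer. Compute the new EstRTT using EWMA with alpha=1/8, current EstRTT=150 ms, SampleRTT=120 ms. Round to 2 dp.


Given: EstRTT = 150 ms, SampleRTT = 120 ms, alpha = 1/8
New EstRTT = (1 - alpha) * EstRTT + alpha * SampleRTT
(7/8) * 150 = 131.25
(1/8) * 120 = 15
New EstRTT = 131.25 + 15 = 146.25 ms -> 146.25 ms (2 dp)

146.25


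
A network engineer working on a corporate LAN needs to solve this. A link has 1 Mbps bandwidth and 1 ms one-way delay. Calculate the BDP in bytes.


Given: bandwidth = 1 Mbps, delay = 1 ms
BDP in bits = 1 * 10^6 * 1 / 1000
BDP in bits = 1000
BDP in bytes = 1000 / 8 = 125

125


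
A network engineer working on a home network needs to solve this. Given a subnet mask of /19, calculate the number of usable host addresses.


Given: subnet mask /19
Host bits = 32 - 19 = 13
Total addresses = 2^13 = 8192
Usable hosts = 8192 - 2 (network + broadcast) = 8190

8190


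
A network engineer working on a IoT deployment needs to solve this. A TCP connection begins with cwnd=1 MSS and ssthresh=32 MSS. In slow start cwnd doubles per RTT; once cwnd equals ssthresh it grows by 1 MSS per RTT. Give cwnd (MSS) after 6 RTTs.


RTT 0: cwnd = 1 MSS (initial)
RTT 1: cwnd = 2 MSS (slow start, doubled)
RTT 2: cwnd = 4 MSS (slow start, doubled)
RTT 3: cwnd = 8 MSS (slow start, doubled)
RTT 4: cwnd = 16 MSS (slow start, doubled)
RTT 5: cwnd = 32 MSS (slow start, doubled)
RTT 6: cwnd = 33 MSS (congestion avoidance, +1)

33


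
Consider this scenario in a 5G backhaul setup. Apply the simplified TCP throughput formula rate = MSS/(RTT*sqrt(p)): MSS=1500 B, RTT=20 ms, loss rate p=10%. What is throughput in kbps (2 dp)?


Given: MSS = 1500 bytes, RTT = 20 ms, loss = 10%
RTT in seconds = 20 / 1000 = 0.02
Loss rate = 10% = 0.1
sqrt(loss) = sqrt(0.1) = 0.316227766017
Throughput (bytes/s) = 1500 / (0.02 * 0.316227766017) = 237170.8245
Throughput (kbps) = 237170.8245 * 8 / 1000 = 1897.366596 -> 1897.37 kbps (2 dp)

1897.37


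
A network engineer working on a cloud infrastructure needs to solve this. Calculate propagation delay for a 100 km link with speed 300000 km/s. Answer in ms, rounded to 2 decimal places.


Given: distance = 100 km, speed = 300000 km/s
Delay = distance / speed = 100 / 300000 seconds
Delay in ms = 100 * 1000 / 300000
Delay = 0.3333 ms
Rounded to 2 dp = 0.33 ms

0.33


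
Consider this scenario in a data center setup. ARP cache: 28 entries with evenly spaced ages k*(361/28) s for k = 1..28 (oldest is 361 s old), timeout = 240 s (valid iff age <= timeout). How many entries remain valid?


Ages are k * 361/28 s for k = 1..28 (spacing = 12.8929 s).
Entry k is valid iff k * 361/28 <= 240 iff k <= 28 * 240 / 361 = 18.6150
n_valid = floor(18.6150) = 18
(n_stale = 28 - 18 = 10)

18


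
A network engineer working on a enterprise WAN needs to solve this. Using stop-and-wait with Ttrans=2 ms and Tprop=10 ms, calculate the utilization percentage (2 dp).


Given: Ttrans = 2 ms, Tprop = 10 ms
RTT = 2 * Tprop = 2 * 10 = 20 ms
U = Ttrans / (Ttrans + RTT)
U = 2 / (2 + 20)
U = 2 / 22 = 0.090909
U% = 9.09%

9.09


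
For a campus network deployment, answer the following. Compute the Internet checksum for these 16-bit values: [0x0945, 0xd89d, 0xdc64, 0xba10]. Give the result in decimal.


Given words: [0x0945, 0xd89d, 0xdc64, 0xba10]
Step 1: Sum all words
Raw sum = 2373 + 55453 + 56420 + 47632 = 161878
Step 2: Fold carry: (30806 + 2) = 30808
One's complement = ~30808 & 0xFFFF = 34727

34727


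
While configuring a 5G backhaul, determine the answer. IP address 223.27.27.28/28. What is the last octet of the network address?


Given: IP = 223.27.27.28, prefix = /28
Subnet mask = 255.255.255.240
Last octet of IP: 28
Last octet of mask: 240
Network last octet = 28 AND 240 = 16

16


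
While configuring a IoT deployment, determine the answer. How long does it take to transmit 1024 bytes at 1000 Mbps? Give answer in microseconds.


Given: packet = 1024 bytes, bandwidth = 1000 Mbps
Packet in bits = 1024 * 8 = 8192 bits
Bandwidth = 1000 * 10^6 = 1000000000 bps
Time = 8192 / 1000000000 seconds
Time in us = 8192 * 10^6 / 1000000000 = 8.192

8.192


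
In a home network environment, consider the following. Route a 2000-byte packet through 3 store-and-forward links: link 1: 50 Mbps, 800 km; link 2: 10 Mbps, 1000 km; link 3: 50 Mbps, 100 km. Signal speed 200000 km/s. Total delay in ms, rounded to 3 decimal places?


Packet = 2000 bytes = 16000 bits. Store-and-forward: sum (t_trans + t_prop) per link.
Link 1: t_trans = 16000/(50*10^6) s = 0.3200 ms; t_prop = 800/200000 s = 4.0000 ms; subtotal = 4.3200 ms
Link 2: t_trans = 16000/(10*10^6) s = 1.6000 ms; t_prop = 1000/200000 s = 5.0000 ms; subtotal = 6.6000 ms
Link 3: t_trans = 16000/(50*10^6) s = 0.3200 ms; t_prop = 100/200000 s = 0.5000 ms; subtotal = 0.8200 ms
End-to-end = 4.3200 + 6.6000 + 0.8200 = 11.7400 ms -> 11.740 ms (3 dp)

11.740


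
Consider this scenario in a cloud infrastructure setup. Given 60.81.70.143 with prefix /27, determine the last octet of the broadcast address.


Given: IP = 60.81.70.143, prefix = /27
Host bits = 32 - 27 = 5
Network last octet = 143 AND mask = 128
Host part size = 2^5 - 1 = 31
Broadcast last octet = 128 OR 31 = 159

159


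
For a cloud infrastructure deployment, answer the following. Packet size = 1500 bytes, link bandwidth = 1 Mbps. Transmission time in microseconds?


Given: packet = 1500 bytes, bandwidth = 1 Mbps
Packet in bits = 1500 * 8 = 12000 bits
Bandwidth = 1 * 10^6 = 1000000 bps
Time = 12000 / 1000000 seconds
Time in us = 12000 * 10^6 / 1000000 = 12000

12000


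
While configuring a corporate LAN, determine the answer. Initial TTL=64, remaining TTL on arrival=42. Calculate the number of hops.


Given: initial TTL = 64, received TTL = 42
Hops = initial TTL - received TTL
Hops = 64 - 42 = 22

22


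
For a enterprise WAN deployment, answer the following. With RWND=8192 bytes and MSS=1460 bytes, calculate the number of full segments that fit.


Given: RWND = 8192 bytes, MSS = 1460 bytes
Full segments = floor(RWND / MSS)
Full segments = floor(8192 / 1460)
Full segments = floor(5.611) = 5

5


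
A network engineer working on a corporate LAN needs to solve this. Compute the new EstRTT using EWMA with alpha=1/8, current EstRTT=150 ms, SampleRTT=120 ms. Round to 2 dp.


Given: EstRTT = 150 ms, SampleRTT = 120 ms, alpha = 1/8
New EstRTT = (1 - alpha) * EstRTT + alpha * SampleRTT
(7/8) * 150 = 131.25
(1/8) * 120 = 15
New EstRTT = 131.25 + 15 = 146.25 ms -> 146.25 ms (2 dp)

146.25


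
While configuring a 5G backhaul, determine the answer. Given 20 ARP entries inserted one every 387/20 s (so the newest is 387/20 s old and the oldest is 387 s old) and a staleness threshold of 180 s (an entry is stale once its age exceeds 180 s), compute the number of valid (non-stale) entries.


Ages are k * 387/20 s for k = 1..20 (spacing = 19.3500 s).
Entry k is valid iff k * 387/20 <= 180 iff k <= 20 * 180 / 387 = 9.3023
n_valid = floor(9.3023) = 9
(n_stale = 20 - 9 = 11)

9


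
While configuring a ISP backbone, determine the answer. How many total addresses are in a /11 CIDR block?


Given: CIDR prefix /11
Host bits = 32 - 11 = 21
Total addresses = 2^21 = 2097152

2097152


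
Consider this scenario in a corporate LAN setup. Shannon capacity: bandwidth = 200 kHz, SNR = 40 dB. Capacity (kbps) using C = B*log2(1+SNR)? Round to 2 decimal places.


Given: B = 200 kHz, SNR = 40 dB
SNR linear = 10^(40/10) = 10000
1 + SNR = 10001
log2(10001) = 13.2878566418
C = 200 * 1000 * 13.2878566418 = 2657571.3284 bps
C = 2657.571328 kbps -> 2657.57 kbps (2 dp)

2657.57


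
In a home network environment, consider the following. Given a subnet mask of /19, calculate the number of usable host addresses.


Given: subnet mask /19
Host bits = 32 - 19 = 13
Total addresses = 2^13 = 8192
Usable hosts = 8192 - 2 (network + broadcast) = 8190

8190


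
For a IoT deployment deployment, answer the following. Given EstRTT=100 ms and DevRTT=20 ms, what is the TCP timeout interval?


Given: EstRTT = 100 ms, DevRTT = 20 ms
Timeout = EstRTT + 4 * DevRTT
4 * DevRTT = 4 * 20 = 80
Timeout = 100 + 80 = 180 ms

180


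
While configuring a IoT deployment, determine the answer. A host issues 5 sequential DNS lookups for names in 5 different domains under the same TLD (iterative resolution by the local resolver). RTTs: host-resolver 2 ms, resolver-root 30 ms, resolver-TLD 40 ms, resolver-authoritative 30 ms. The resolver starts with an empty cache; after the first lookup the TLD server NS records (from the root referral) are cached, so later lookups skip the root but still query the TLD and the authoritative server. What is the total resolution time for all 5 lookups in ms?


Lookup 1 (cold cache): local + root + TLD + auth = 2 + 30 + 40 + 30 = 102 ms
Lookups 2..5 (TLD NS cached -> skip root; new domain -> still ask TLD and auth): local + TLD + auth = 2 + 40 + 30 = 72 ms each
Remaining 4 lookups: 4 * 72 = 288 ms
Total = 102 + 288 = 390 ms

390


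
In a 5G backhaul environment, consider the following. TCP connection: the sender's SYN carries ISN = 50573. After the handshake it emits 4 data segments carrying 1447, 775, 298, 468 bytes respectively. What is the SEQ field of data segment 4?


The SYN occupies sequence number ISN = 50573, so the first data byte is ISN + 1 = 50574.
SEQ of data segment i = (ISN + 1) + sum of payload sizes of segments 1..i-1.
Segment 1: SEQ = 50574, payload = 1447 bytes
Segment 2: SEQ = 52021, payload = 775 bytes
Segment 3: SEQ = 52796, payload = 298 bytes
Segment 4: SEQ = 53094, payload = 468 bytes
SEQ of segment 4 = 50574 + 1447 + 775 + 298 = 53094

53094


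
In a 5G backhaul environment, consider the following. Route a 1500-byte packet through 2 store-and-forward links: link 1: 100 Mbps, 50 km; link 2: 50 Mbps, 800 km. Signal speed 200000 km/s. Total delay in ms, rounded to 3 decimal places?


Packet = 1500 bytes = 12000 bits. Store-and-forward: sum (t_trans + t_prop) per link.
Link 1: t_trans = 12000/(100*10^6) s = 0.1200 ms; t_prop = 50/200000 s = 0.2500 ms; subtotal = 0.3700 ms
Link 2: t_trans = 12000/(50*10^6) s = 0.2400 ms; t_prop = 800/200000 s = 4.0000 ms; subtotal = 4.2400 ms
End-to-end = 0.3700 + 4.2400 = 4.6100 ms -> 4.610 ms (3 dp)

4.610


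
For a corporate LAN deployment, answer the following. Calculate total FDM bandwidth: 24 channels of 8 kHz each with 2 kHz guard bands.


Given: 24 channels, 8 kHz each, guard = 2 kHz
Channel bandwidth = 24 * 8 = 192 kHz
Guard bands = 23 gaps * 2 kHz = 46 kHz
Total = 192 + 46 = 238 kHz

238


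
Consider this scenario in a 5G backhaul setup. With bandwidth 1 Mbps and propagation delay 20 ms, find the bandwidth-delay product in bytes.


Given: bandwidth = 1 Mbps, delay = 20 ms
BDP in bits = 1 * 10^6 * 20 / 1000
BDP in bits = 20000
BDP in bytes = 20000 / 8 = 2500

2500


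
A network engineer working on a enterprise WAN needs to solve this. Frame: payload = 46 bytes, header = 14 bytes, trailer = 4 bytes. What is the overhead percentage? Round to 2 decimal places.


Given: payload = 46 B, header = 14 B, trailer = 4 B
Overhead bytes = header + trailer = 14 + 4 = 18
Total frame = payload + overhead = 46 + 18 = 64
Overhead % = 18 / 64 * 100 = 28.1250% -> 28.13% (2 dp)

28.13


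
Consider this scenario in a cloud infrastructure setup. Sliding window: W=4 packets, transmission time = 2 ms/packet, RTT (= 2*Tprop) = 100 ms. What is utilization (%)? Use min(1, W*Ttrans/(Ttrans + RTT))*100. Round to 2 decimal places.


Given: W = 4, Ttrans = 2 ms, RTT = 100 ms (= 2 * Tprop, Tprop = 50 ms)
Cycle time = Ttrans + RTT = 2 + 100 = 102 ms (first packet sent until its ACK returns)
W * Ttrans = 4 * 2 = 8 ms of sending per cycle
W * Ttrans / (Ttrans + RTT) = 8 / 102 = 0.078431
U = min(1, 0.078431) = 0.078431
U% = 7.84%

7.84


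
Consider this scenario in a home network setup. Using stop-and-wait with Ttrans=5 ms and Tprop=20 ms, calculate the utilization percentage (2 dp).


Given: Ttrans = 5 ms, Tprop = 20 ms
RTT = 2 * Tprop = 2 * 20 = 40 ms
U = Ttrans / (Ttrans + RTT)
U = 5 / (5 + 40)
U = 5 / 45 = 0.111111
U% = 11.11%

11.11


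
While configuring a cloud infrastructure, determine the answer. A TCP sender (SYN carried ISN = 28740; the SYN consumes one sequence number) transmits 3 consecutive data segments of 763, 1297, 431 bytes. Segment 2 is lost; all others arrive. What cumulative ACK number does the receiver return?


SYN uses sequence number 28740; first data byte = ISN + 1 = 28741.
Segment 1: SEQ = 28741, len = 763 B, covers [28741, 29503]
Segment 2: SEQ = 29504, len = 1297 B, covers [29504, 30800] [LOST]
Segment 3: SEQ = 30801, len = 431 B, covers [30801, 31231]
In-order data received: bytes [28741, 29503] (segments 1..1).
Segment 2 missing -> gap begins at byte 29504; later segments buffered out of order.
Cumulative ACK = next expected in-order byte = 28741 + 763 = 29504

29504


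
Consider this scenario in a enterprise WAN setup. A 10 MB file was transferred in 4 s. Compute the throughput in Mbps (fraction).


Given: file = 10 MB, time = 4 s
File in Mb = 10 * 8 = 80 Mb
Throughput = 80 / 4 Mbps
Throughput = 20 Mbps

20


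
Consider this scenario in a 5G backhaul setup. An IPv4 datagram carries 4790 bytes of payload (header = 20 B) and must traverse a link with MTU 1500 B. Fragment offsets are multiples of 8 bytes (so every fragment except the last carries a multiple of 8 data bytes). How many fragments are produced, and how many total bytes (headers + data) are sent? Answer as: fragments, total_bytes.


Max data per non-final fragment = floor((MTU - header)/8)*8 = floor((1500 - 20)/8)*8 = floor(1480/8)*8 = 1480 B
Final fragment needs no 8-byte alignment: it can carry up to MTU - header = 1480 B
Non-final fragments needed = ceil((payload - 1480) / 1480) = ceil(3310/1480) = ceil(2.2365) = 3
Number of fragments = 3 + 1 = 4
Fragment sizes (data): 3 * 1480 B + 350 B (last, 350 <= 1480 OK)
Total bytes sent = payload + n_frags * header = 4790 + 4*20 = 4790 + 80 = 4870 B

4, 4870


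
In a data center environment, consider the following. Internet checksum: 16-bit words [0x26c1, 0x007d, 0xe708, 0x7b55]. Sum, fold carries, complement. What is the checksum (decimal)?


Given words: [0x26c1, 0x007d, 0xe708, 0x7b55]
Step 1: Sum all words
Raw sum = 9921 + 125 + 59144 + 31573 = 100763
Step 2: Fold carry: (35227 + 1) = 35228
One's complement = ~35228 & 0xFFFF = 30307

30307


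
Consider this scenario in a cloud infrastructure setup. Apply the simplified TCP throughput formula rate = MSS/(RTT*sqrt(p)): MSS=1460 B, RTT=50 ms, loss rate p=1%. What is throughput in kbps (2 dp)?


Given: MSS = 1460 bytes, RTT = 50 ms, loss = 1%
RTT in seconds = 50 / 1000 = 0.05
Loss rate = 1% = 0.01
sqrt(loss) = sqrt(0.01) = 0.1
Throughput (bytes/s) = 1460 / (0.05 * 0.1) = 292000.0000
Throughput (kbps) = 292000.0000 * 8 / 1000 = 2336.000000 -> 2336.00 kbps (2 dp)

2336.00


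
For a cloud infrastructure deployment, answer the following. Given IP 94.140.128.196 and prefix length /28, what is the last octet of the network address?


Given: IP = 94.140.128.196, prefix = /28
Subnet mask = 255.255.255.240
Last octet of IP: 196
Last octet of mask: 240
Network last octet = 196 AND 240 = 192

192


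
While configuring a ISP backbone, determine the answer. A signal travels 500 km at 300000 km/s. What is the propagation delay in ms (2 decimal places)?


Given: distance = 500 km, speed = 300000 km/s
Delay = distance / speed = 500 / 300000 seconds
Delay in ms = 500 * 1000 / 300000
Delay = 1.6667 ms
Rounded to 2 dp = 1.67 ms

1.67


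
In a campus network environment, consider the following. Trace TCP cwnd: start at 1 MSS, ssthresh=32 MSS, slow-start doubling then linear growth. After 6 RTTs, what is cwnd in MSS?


RTT 0: cwnd = 1 MSS (initial)
RTT 1: cwnd = 2 MSS (slow start, doubled)
RTT 2: cwnd = 4 MSS (slow start, doubled)
RTT 3: cwnd = 8 MSS (slow start, doubled)
RTT 4: cwnd = 16 MSS (slow start, doubled)
RTT 5: cwnd = 32 MSS (slow start, doubled)
RTT 6: cwnd = 33 MSS (congestion avoidance, +1)

33


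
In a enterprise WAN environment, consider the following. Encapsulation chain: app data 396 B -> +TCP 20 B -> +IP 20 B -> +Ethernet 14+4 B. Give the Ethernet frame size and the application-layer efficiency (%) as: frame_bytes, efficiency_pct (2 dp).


TCP segment = 396 + 20 = 416 B
IP packet = 416 + 20 = 436 B
Ethernet frame = 436 + 14 + 4 = 454 B
Efficiency = app / frame = 396 / 454 = 0.872247 = 87.2247% -> 87.22% (2 dp)

454, 87.22


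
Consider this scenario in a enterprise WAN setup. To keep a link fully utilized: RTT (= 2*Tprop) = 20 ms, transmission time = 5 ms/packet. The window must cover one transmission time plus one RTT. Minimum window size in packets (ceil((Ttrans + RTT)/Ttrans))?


Given: Ttrans = 5 ms, RTT = 20 ms (= 2 * Tprop, Tprop = 10 ms)
Time until first ACK returns = Ttrans + RTT = 5 + 20 = 25 ms
Need W * Ttrans >= Ttrans + RTT  ->  W >= (Ttrans + RTT) / Ttrans
(Ttrans + RTT) / Ttrans = 25 / 5 = 5
W_min = ceil(5) = 5

5


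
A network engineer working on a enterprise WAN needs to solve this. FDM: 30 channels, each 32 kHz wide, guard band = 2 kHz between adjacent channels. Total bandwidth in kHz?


Given: 30 channels, 32 kHz each, guard = 2 kHz
Channel bandwidth = 30 * 32 = 960 kHz
Guard bands = 29 gaps * 2 kHz = 58 kHz
Total = 960 + 58 = 1018 kHz

1018


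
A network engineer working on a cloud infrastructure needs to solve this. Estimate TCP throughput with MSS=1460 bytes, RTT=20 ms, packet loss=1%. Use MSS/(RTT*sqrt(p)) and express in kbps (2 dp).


Given: MSS = 1460 bytes, RTT = 20 ms, loss = 1%
RTT in seconds = 20 / 1000 = 0.02
Loss rate = 1% = 0.01
sqrt(loss) = sqrt(0.01) = 0.1
Throughput (bytes/s) = 1460 / (0.02 * 0.1) = 730000.0000
Throughput (kbps) = 730000.0000 * 8 / 1000 = 5840.000000 -> 5840.00 kbps (2 dp)

5840.00


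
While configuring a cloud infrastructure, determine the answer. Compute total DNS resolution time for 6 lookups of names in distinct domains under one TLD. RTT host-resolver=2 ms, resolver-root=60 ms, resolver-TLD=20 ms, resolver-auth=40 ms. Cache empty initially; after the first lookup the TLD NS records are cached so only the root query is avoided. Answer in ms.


Lookup 1 (cold cache): local + root + TLD + auth = 2 + 60 + 20 + 40 = 122 ms
Lookups 2..6 (TLD NS cached -> skip root; new domain -> still ask TLD and auth): local + TLD + auth = 2 + 20 + 40 = 62 ms each
Remaining 5 lookups: 5 * 62 = 310 ms
Total = 122 + 310 = 432 ms

432


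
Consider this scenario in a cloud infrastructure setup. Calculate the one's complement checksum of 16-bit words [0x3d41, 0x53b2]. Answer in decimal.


Given words: [0x3d41, 0x53b2]
Step 1: Sum all words
Raw sum = 15681 + 21426 = 37107
One's complement = ~37107 & 0xFFFF = 28428

28428


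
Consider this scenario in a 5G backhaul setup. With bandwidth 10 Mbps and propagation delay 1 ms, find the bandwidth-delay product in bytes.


Given: bandwidth = 10 Mbps, delay = 1 ms
BDP in bits = 10 * 10^6 * 1 / 1000
BDP in bits = 10000
BDP in bytes = 10000 / 8 = 1250

1250


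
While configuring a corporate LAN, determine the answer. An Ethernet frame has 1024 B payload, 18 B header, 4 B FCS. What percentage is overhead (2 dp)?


Given: payload = 1024 B, header = 18 B, trailer = 4 B
Overhead bytes = header + trailer = 18 + 4 = 22
Total frame = payload + overhead = 1024 + 22 = 1046
Overhead % = 22 / 1046 * 100 = 2.1033% -> 2.10% (2 dp)

2.10


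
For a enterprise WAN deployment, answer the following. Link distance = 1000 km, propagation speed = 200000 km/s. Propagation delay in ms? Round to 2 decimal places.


Given: distance = 1000 km, speed = 200000 km/s
Delay = distance / speed = 1000 / 200000 seconds
Delay in ms = 1000 * 1000 / 200000
Delay = 5.0000 ms
Rounded to 2 dp = 5.00 ms

5.00


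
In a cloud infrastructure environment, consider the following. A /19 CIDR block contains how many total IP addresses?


Given: CIDR prefix /19
Host bits = 32 - 19 = 13
Total addresses = 2^13 = 8192

8192


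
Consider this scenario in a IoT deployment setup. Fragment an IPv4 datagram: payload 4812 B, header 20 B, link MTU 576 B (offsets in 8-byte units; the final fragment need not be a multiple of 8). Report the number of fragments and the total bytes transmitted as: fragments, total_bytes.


Max data per non-final fragment = floor((MTU - header)/8)*8 = floor((576 - 20)/8)*8 = floor(556/8)*8 = 552 B
Final fragment needs no 8-byte alignment: it can carry up to MTU - header = 556 B
Non-final fragments needed = ceil((payload - 556) / 552) = ceil(4256/552) = ceil(7.7101) = 8
Number of fragments = 8 + 1 = 9
Fragment sizes (data): 8 * 552 B + 396 B (last, 396 <= 556 OK)
Total bytes sent = payload + n_frags * header = 4812 + 9*20 = 4812 + 180 = 4992 B

9, 4992


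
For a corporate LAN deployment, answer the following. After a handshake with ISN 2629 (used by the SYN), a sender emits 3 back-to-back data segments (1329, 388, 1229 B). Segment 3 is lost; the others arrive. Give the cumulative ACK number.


SYN uses sequence number 2629; first data byte = ISN + 1 = 2630.
Segment 1: SEQ = 2630, len = 1329 B, covers [2630, 3958]
Segment 2: SEQ = 3959, len = 388 B, covers [3959, 4346]
Segment 3: SEQ = 4347, len = 1229 B, covers [4347, 5575] [LOST]
In-order data received: bytes [2630, 4346] (segments 1..2).
Segment 3 missing -> gap begins at byte 4347.
Cumulative ACK = next expected in-order byte = 2630 + 1329 + 388 = 4347

4347


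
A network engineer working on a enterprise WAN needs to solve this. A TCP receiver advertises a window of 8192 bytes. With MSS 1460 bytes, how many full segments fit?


Given: RWND = 8192 bytes, MSS = 1460 bytes
Full segments = floor(RWND / MSS)
Full segments = floor(8192 / 1460)
Full segments = floor(5.611) = 5

5


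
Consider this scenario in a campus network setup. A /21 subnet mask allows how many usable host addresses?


Given: subnet mask /21
Host bits = 32 - 21 = 11
Total addresses = 2^11 = 2048
Usable hosts = 2048 - 2 (network + broadcast) = 2046

2046


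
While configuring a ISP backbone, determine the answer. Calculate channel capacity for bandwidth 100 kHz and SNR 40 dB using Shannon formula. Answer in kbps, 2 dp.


Given: B = 100 kHz, SNR = 40 dB
SNR linear = 10^(40/10) = 10000
1 + SNR = 10001
log2(10001) = 13.2878566418
C = 100 * 1000 * 13.2878566418 = 1328785.6642 bps
C = 1328.785664 kbps -> 1328.79 kbps (2 dp)

1328.79


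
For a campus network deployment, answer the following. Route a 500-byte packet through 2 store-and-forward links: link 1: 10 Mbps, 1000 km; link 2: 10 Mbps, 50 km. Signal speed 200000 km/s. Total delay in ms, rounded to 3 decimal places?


Packet = 500 bytes = 4000 bits. Store-and-forward: sum (t_trans + t_prop) per link.
Link 1: t_trans = 4000/(10*10^6) s = 0.4000 ms; t_prop = 1000/200000 s = 5.0000 ms; subtotal = 5.4000 ms
Link 2: t_trans = 4000/(10*10^6) s = 0.4000 ms; t_prop = 50/200000 s = 0.2500 ms; subtotal = 0.6500 ms
End-to-end = 5.4000 + 0.6500 = 6.0500 ms -> 6.050 ms (3 dp)

6.050


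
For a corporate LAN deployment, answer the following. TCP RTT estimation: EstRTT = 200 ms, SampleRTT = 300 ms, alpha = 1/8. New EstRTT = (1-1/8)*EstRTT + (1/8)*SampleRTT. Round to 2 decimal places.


Given: EstRTT = 200 ms, SampleRTT = 300 ms, alpha = 1/8
New EstRTT = (1 - alpha) * EstRTT + alpha * SampleRTT
(7/8) * 200 = 175
(1/8) * 300 = 37.5
New EstRTT = 175 + 37.5 = 212.5 ms -> 212.50 ms (2 dp)

212.50


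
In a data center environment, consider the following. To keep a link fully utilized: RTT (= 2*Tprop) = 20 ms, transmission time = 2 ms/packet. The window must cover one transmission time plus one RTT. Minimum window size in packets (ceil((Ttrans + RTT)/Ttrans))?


Given: Ttrans = 2 ms, RTT = 20 ms (= 2 * Tprop, Tprop = 10 ms)
Time until first ACK returns = Ttrans + RTT = 2 + 20 = 22 ms
Need W * Ttrans >= Ttrans + RTT  ->  W >= (Ttrans + RTT) / Ttrans
(Ttrans + RTT) / Ttrans = 22 / 2 = 11
W_min = ceil(11) = 11

11


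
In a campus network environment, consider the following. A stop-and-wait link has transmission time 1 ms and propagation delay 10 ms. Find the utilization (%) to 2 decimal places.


Given: Ttrans = 1 ms, Tprop = 10 ms
RTT = 2 * Tprop = 2 * 10 = 20 ms
U = Ttrans / (Ttrans + RTT)
U = 1 / (1 + 20)
U = 1 / 21 = 0.047619
U% = 4.76%

4.76


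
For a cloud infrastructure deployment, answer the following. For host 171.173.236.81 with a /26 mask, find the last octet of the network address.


Given: IP = 171.173.236.81, prefix = /26
Subnet mask = 255.255.255.192
Last octet of IP: 81
Last octet of mask: 192
Network last octet = 81 AND 192 = 64

64


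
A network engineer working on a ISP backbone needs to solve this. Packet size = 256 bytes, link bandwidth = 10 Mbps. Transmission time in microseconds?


Given: packet = 256 bytes, bandwidth = 10 Mbps
Packet in bits = 256 * 8 = 2048 bits
Bandwidth = 10 * 10^6 = 10000000 bps
Time = 2048 / 10000000 seconds
Time in us = 2048 * 10^6 / 10000000 = 204.8

204.8


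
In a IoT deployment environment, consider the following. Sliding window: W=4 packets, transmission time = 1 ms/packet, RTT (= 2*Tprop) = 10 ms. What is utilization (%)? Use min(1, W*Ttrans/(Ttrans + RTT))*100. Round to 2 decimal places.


Given: W = 4, Ttrans = 1 ms, RTT = 10 ms (= 2 * Tprop, Tprop = 5 ms)
Cycle time = Ttrans + RTT = 1 + 10 = 11 ms (first packet sent until its ACK returns)
W * Ttrans = 4 * 1 = 4 ms of sending per cycle
W * Ttrans / (Ttrans + RTT) = 4 / 11 = 0.363636
U = min(1, 0.363636) = 0.363636
U% = 36.36%

36.36


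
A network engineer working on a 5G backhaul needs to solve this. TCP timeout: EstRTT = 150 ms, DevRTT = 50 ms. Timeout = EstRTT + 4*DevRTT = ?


Given: EstRTT = 150 ms, DevRTT = 50 ms
Timeout = EstRTT + 4 * DevRTT
4 * DevRTT = 4 * 50 = 200
Timeout = 150 + 200 = 350 ms

350


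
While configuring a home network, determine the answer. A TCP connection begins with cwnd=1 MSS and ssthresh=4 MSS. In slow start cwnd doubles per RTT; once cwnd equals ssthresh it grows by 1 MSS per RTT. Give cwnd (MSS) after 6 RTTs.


RTT 0: cwnd = 1 MSS (initial)
RTT 1: cwnd = 2 MSS (slow start, doubled)
RTT 2: cwnd = 4 MSS (slow start, doubled)
RTT 3: cwnd = 5 MSS (congestion avoidance, +1)
RTT 4: cwnd = 6 MSS (congestion avoidance, +1)
RTT 5: cwnd = 7 MSS (congestion avoidance, +1)
RTT 6: cwnd = 8 MSS (congestion avoidance, +1)

8


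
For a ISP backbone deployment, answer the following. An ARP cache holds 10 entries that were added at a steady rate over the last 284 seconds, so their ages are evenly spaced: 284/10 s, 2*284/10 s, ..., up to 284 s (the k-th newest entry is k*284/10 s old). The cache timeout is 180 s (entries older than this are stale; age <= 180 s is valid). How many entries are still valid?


Ages are k * 284/10 s for k = 1..10 (spacing = 28.4000 s).
Entry k is valid iff k * 284/10 <= 180 iff k <= 10 * 180 / 284 = 6.3380
n_valid = floor(6.3380) = 6
(n_stale = 10 - 6 = 4)

6


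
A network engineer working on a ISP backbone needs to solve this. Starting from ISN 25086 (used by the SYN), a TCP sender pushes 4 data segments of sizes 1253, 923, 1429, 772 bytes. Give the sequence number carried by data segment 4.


The SYN occupies sequence number ISN = 25086, so the first data byte is ISN + 1 = 25087.
SEQ of data segment i = (ISN + 1) + sum of payload sizes of segments 1..i-1.
Segment 1: SEQ = 25087, payload = 1253 bytes
Segment 2: SEQ = 26340, payload = 923 bytes
Segment 3: SEQ = 27263, payload = 1429 bytes
Segment 4: SEQ = 28692, payload = 772 bytes
SEQ of segment 4 = 25087 + 1253 + 923 + 1429 = 28692

28692


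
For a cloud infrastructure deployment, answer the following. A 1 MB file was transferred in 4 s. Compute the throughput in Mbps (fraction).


Given: file = 1 MB, time = 4 s
File in Mb = 1 * 8 = 8 Mb
Throughput = 8 / 4 Mbps
Throughput = 2 Mbps

2
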